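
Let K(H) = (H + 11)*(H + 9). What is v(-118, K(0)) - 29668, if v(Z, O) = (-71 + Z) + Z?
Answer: -29975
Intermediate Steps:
K(H) = (9 + H)*(11 + H) (K(H) = (11 + H)*(9 + H) = (9 + H)*(11 + H))
v(Z, O) = -71 + 2*Z
v(-118, K(0)) - 29668 = (-71 + 2*(-118)) - 29668 = (-71 - 236) - 29668 = -307 - 29668 = -29975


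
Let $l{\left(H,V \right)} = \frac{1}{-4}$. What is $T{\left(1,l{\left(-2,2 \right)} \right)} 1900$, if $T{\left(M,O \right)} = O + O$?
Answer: $-950$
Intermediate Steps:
$l{\left(H,V \right)} = - \frac{1}{4}$
$T{\left(M,O \right)} = 2 O$
$T{\left(1,l{\left(-2,2 \right)} \right)} 1900 = 2 \left(- \frac{1}{4}\right) 1900 = \left(- \frac{1}{2}\right) 1900 = -950$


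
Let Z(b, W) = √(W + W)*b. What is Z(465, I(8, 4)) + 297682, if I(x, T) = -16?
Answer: 297682 + 1860*I*√2 ≈ 2.9768e+5 + 2630.4*I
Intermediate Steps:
Z(b, W) = b*√2*√W (Z(b, W) = √(2*W)*b = (√2*√W)*b = b*√2*√W)
Z(465, I(8, 4)) + 297682 = 465*√2*√(-16) + 297682 = 465*√2*(4*I) + 297682 = 1860*I*√2 + 297682 = 297682 + 1860*I*√2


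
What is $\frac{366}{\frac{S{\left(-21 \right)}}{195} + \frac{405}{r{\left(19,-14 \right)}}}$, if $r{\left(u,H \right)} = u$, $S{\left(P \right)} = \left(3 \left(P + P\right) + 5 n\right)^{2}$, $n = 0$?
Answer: $\frac{150670}{42291} \approx 3.5627$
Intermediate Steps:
$S{\left(P \right)} = 36 P^{2}$ ($S{\left(P \right)} = \left(3 \left(P + P\right) + 5 \cdot 0\right)^{2} = \left(3 \cdot 2 P + 0\right)^{2} = \left(6 P + 0\right)^{2} = \left(6 P\right)^{2} = 36 P^{2}$)
$\frac{366}{\frac{S{\left(-21 \right)}}{195} + \frac{405}{r{\left(19,-14 \right)}}} = \frac{366}{\frac{36 \left(-21\right)^{2}}{195} + \frac{405}{19}} = \frac{366}{36 \cdot 441 \cdot \frac{1}{195} + 405 \cdot \frac{1}{19}} = \frac{366}{15876 \cdot \frac{1}{195} + \frac{405}{19}} = \frac{366}{\frac{5292}{65} + \frac{405}{19}} = \frac{366}{\frac{126873}{1235}} = 366 \cdot \frac{1235}{126873} = \frac{150670}{42291}$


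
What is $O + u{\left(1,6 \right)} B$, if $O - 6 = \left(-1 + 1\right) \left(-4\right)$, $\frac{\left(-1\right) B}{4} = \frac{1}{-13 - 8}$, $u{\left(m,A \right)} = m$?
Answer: $\frac{130}{21} \approx 6.1905$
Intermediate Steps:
$B = \frac{4}{21}$ ($B = - \frac{4}{-13 - 8} = - \frac{4}{-21} = \left(-4\right) \left(- \frac{1}{21}\right) = \frac{4}{21} \approx 0.19048$)
$O = 6$ ($O = 6 + \left(-1 + 1\right) \left(-4\right) = 6 + 0 \left(-4\right) = 6 + 0 = 6$)
$O + u{\left(1,6 \right)} B = 6 + 1 \cdot \frac{4}{21} = 6 + \frac{4}{21} = \frac{130}{21}$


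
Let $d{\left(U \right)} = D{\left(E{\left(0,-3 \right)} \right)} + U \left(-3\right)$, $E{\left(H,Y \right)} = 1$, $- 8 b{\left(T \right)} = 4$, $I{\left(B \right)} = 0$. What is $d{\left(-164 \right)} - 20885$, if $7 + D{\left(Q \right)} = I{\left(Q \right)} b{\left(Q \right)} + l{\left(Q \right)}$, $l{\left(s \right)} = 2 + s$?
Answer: $-20397$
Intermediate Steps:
$b{\left(T \right)} = - \frac{1}{2}$ ($b{\left(T \right)} = \left(- \frac{1}{8}\right) 4 = - \frac{1}{2}$)
$D{\left(Q \right)} = -5 + Q$ ($D{\left(Q \right)} = -7 + \left(0 \left(- \frac{1}{2}\right) + \left(2 + Q\right)\right) = -7 + \left(0 + \left(2 + Q\right)\right) = -7 + \left(2 + Q\right) = -5 + Q$)
$d{\left(U \right)} = -4 - 3 U$ ($d{\left(U \right)} = \left(-5 + 1\right) + U \left(-3\right) = -4 - 3 U$)
$d{\left(-164 \right)} - 20885 = \left(-4 - -492\right) - 20885 = \left(-4 + 492\right) - 20885 = 488 - 20885 = -20397$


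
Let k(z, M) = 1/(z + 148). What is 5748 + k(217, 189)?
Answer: 2098021/365 ≈ 5748.0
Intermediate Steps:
k(z, M) = 1/(148 + z)
5748 + k(217, 189) = 5748 + 1/(148 + 217) = 5748 + 1/365 = 2098021/365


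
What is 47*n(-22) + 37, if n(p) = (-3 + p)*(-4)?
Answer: 4737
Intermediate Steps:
n(p) = 12 - 4*p
47*n(-22) + 37 = 47*(12 - 4*(-22)) + 37 = 47*(12 + 88) + 37 = 47*100 + 37 = 4700 + 37 = 4737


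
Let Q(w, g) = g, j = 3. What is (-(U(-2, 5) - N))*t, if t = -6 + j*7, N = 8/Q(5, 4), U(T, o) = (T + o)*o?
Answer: -195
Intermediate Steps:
U(T, o) = o*(T + o)
N = 2 (N = 8/4 = 8*(¼) = 2)
t = 15 (t = -6 + 3*7 = -6 + 21 = 15)
(-(U(-2, 5) - N))*t = -(5*(-2 + 5) - 1*2)*15 = -(5*3 - 2)*15 = -(15 - 2)*15 = -1*13*15 = -13*15 = -195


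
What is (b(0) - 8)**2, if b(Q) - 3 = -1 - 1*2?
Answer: 64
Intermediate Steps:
b(Q) = 0 (b(Q) = 3 + (-1 - 1*2) = 3 + (-1 - 2) = 3 - 3 = 0)
(b(0) - 8)**2 = (0 - 8)**2 = (-8)**2 = 64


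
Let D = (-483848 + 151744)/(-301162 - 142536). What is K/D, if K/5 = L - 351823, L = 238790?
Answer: -125381290085/166052 ≈ -7.5507e+5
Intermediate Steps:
D = 166052/221849 (D = -332104/(-443698) = -332104*(-1/443698) = 166052/221849 ≈ 0.74849)
K = -565165 (K = 5*(238790 - 351823) = 5*(-113033) = -565165)
K/D = -565165/166052/221849 = -565165*221849/166052 = -125381290085/166052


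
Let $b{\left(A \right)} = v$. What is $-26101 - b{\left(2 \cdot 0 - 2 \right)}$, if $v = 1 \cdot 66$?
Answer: $-26167$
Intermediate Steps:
$v = 66$
$b{\left(A \right)} = 66$
$-26101 - b{\left(2 \cdot 0 - 2 \right)} = -26101 - 66 = -26167$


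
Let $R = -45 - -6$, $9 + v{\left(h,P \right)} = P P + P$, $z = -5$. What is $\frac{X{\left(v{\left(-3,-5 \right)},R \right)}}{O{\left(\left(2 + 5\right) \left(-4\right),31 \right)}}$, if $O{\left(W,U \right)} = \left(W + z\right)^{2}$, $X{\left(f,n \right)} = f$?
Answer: $\frac{1}{99} \approx 0.010101$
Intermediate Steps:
$v{\left(h,P \right)} = -9 + P + P^{2}$ ($v{\left(h,P \right)} = -9 + \left(P P + P\right) = -9 + \left(P^{2} + P\right) = -9 + \left(P + P^{2}\right) = -9 + P + P^{2}$)
$R = -39$ ($R = -45 + 6 = -39$)
$O{\left(W,U \right)} = \left(-5 + W\right)^{2}$ ($O{\left(W,U \right)} = \left(W - 5\right)^{2} = \left(-5 + W\right)^{2}$)
$\frac{X{\left(v{\left(-3,-5 \right)},R \right)}}{O{\left(\left(2 + 5\right) \left(-4\right),31 \right)}} = \frac{-9 - 5 + \left(-5\right)^{2}}{\left(-5 + \left(2 + 5\right) \left(-4\right)\right)^{2}} = \frac{-9 - 5 + 25}{\left(-5 + 7 \left(-4\right)\right)^{2}} = \frac{11}{\left(-5 - 28\right)^{2}} = \frac{11}{\left(-33\right)^{2}} = \frac{11}{1089} = 11 \cdot \frac{1}{1089} = \frac{1}{99}$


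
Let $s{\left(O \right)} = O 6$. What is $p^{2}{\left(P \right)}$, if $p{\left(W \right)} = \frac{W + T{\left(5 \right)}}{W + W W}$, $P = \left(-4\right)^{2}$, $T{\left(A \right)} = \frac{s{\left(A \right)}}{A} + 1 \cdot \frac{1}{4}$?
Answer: $\frac{7921}{1183744} \approx 0.0066915$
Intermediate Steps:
$s{\left(O \right)} = 6 O$
$T{\left(A \right)} = \frac{25}{4}$ ($T{\left(A \right)} = \frac{6 A}{A} + 1 \cdot \frac{1}{4} = 6 + 1 \cdot \frac{1}{4} = 6 + \frac{1}{4} = \frac{25}{4}$)
$P = 16$
$p{\left(W \right)} = \frac{\frac{25}{4} + W}{W + W^{2}}$ ($p{\left(W \right)} = \frac{W + \frac{25}{4}}{W + W W} = \frac{\frac{25}{4} + W}{W + W^{2}}$)
$p^{2}{\left(P \right)} = \left(\frac{\frac{25}{4} + 16}{16 \left(1 + 16\right)}\right)^{2} = \left(\frac{1}{16} \cdot \frac{1}{17} \cdot \frac{89}{4}\right)^{2} = \left(\frac{89}{1088}\right)^{2} = \frac{7921}{1183744}$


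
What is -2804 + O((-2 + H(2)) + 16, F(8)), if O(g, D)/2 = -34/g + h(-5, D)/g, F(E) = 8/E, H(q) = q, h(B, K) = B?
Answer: -22471/8 ≈ -2808.9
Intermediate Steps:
O(g, D) = -78/g (O(g, D) = 2*(-34/g - 5/g) = 2*(-39/g) = -78/g)
-2804 + O((-2 + H(2)) + 16, F(8)) = -2804 - 78/((-2 + 2) + 16) = -2804 - 78/(0 + 16) = -2804 - 78/16 = -2804 - 78*1/16 = -2804 - 39/8 = -22471/8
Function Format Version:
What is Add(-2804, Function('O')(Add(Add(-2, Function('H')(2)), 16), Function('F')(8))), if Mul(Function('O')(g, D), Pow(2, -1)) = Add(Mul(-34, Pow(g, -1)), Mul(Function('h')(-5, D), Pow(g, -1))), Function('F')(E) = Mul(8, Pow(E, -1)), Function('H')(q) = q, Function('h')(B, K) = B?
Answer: Rational(-22471, 8) ≈ -2808.9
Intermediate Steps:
Function('O')(g, D) = Mul(-78, Pow(g, -1)) (Function('O')(g, D) = Mul(2, Add(Mul(-34, Pow(g, -1)), Mul(-5, Pow(g, -1)))) = Mul(2, Mul(-39, Pow(g, -1))) = Mul(-78, Pow(g, -1)))
Add(-2804, Function('O')(Add(Add(-2, Function('H')(2)), 16), Function('F')(8))) = Add(-2804, Mul(-78, Pow(Add(Add(-2, 2), 16), -1))) = Add(-2804, Mul(-78, Pow(Add(0, 16), -1))) = Add(-2804, Mul(-78, Pow(16, -1))) = Add(-2804, Mul(-78, Rational(1, 16))) = Add(-2804, Rational(-39, 8)) = Rational(-22471, 8)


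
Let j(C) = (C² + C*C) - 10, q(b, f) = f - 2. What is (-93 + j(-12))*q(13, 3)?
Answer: 185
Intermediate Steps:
q(b, f) = -2 + f
j(C) = -10 + 2*C² (j(C) = (C² + C²) - 10 = 2*C² - 10 = -10 + 2*C²)
(-93 + j(-12))*q(13, 3) = (-93 + (-10 + 2*(-12)²))*(-2 + 3) = (-93 + (-10 + 2*144))*1 = (-93 + (-10 + 288))*1 = (-93 + 278)*1 = 185*1 = 185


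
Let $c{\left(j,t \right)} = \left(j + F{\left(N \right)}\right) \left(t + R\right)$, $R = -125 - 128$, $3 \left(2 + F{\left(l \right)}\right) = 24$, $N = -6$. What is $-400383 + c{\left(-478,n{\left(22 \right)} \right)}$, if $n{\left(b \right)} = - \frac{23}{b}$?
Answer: $- \frac{3085209}{11} \approx -2.8047 \cdot 10^{5}$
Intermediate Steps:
$F{\left(l \right)} = 6$ ($F{\left(l \right)} = -2 + \frac{1}{3} \cdot 24 = -2 + 8 = 6$)
$R = -253$
$c{\left(j,t \right)} = \left(-253 + t\right) \left(6 + j\right)$ ($c{\left(j,t \right)} = \left(j + 6\right) \left(t - 253\right) = \left(6 + j\right) \left(-253 + t\right) = \left(-253 + t\right) \left(6 + j\right)$)
$-400383 + c{\left(-478,n{\left(22 \right)} \right)} = -400383 - \left(-119416 + 472 \left(-23\right) \frac{1}{22}\right) = -400383 + \left(-1518 + 120934 + 6 \left(\left(-23\right) \frac{1}{22}\right) - 478 \left(\left(-23\right) \frac{1}{22}\right)\right) = -400383 + \left(-1518 + 120934 + 6 \left(- \frac{23}{22}\right) - - \frac{5497}{11}\right) = -400383 + \left(-1518 + 120934 - \frac{69}{11} + \frac{5497}{11}\right) = -400383 + \frac{1319004}{11} = - \frac{3085209}{11}$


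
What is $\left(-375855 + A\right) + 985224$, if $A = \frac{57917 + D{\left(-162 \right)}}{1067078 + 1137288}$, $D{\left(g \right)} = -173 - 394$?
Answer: $\frac{671636181202}{1102183} \approx 6.0937 \cdot 10^{5}$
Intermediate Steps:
$D{\left(g \right)} = -567$ ($D{\left(g \right)} = -173 - 394 = -567$)
$A = \frac{28675}{1102183}$ ($A = \frac{57917 - 567}{1067078 + 1137288} = \frac{57350}{2204366} = 57350 \cdot \frac{1}{2204366} = \frac{28675}{1102183} \approx 0.026017$)
$\left(-375855 + A\right) + 985224 = \left(-375855 + \frac{28675}{1102183}\right) + 985224 = - \frac{414260962790}{1102183} + 985224 = \frac{671636181202}{1102183}$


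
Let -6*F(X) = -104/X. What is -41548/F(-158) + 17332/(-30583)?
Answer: 1654651418/4369 ≈ 3.7873e+5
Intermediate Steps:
F(X) = 52/(3*X) (F(X) = -(-52)/(3*X) = 52/(3*X))
-41548/F(-158) + 17332/(-30583) = -41548/((52/3)/(-158)) + 17332/(-30583) = -41548/((52/3)*(-1/158)) + 17332*(-1/30583) = -41548/(-26/237) - 2476/4369 = -41548*(-237/26) - 2476/4369 = 378726 - 2476/4369 = 1654651418/4369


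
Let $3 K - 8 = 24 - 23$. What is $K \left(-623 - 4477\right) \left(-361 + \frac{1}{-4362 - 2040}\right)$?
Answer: $\frac{5893363650}{1067} \approx 5.5233 \cdot 10^{6}$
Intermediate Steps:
$K = 3$ ($K = \frac{8}{3} + \frac{24 - 23}{3} = \frac{8}{3} + \frac{1}{3} \cdot 1 = \frac{8}{3} + \frac{1}{3} = 3$)
$K \left(-623 - 4477\right) \left(-361 + \frac{1}{-4362 - 2040}\right) = 3 \left(-623 - 4477\right) \left(-361 + \frac{1}{-4362 - 2040}\right) = 3 \left(- 5100 \left(-361 + \frac{1}{-6402}\right)\right) = 3 \left(- 5100 \left(-361 - \frac{1}{6402}\right)\right) = 3 \left(\left(-5100\right) \left(- \frac{2311123}{6402}\right)\right) = 3 \cdot \frac{1964454550}{1067} = \frac{5893363650}{1067}$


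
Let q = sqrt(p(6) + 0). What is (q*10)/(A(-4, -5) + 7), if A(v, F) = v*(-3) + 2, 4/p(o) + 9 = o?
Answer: 20*I*sqrt(3)/63 ≈ 0.54986*I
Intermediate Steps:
p(o) = 4/(-9 + o)
A(v, F) = 2 - 3*v (A(v, F) = -3*v + 2 = 2 - 3*v)
q = 2*I*sqrt(3)/3 (q = sqrt(4/(-9 + 6) + 0) = sqrt(4/(-3) + 0) = sqrt(4*(-1/3) + 0) = sqrt(-4/3 + 0) = sqrt(-4/3) = 2*I*sqrt(3)/3 ≈ 1.1547*I)
(q*10)/(A(-4, -5) + 7) = ((2*I*sqrt(3)/3)*10)/((2 - 3*(-4)) + 7) = (20*I*sqrt(3)/3)/((2 + 12) + 7) = (20*I*sqrt(3)/3)/(14 + 7) = (20*I*sqrt(3)/3)/21 = (20*I*sqrt(3)/3)*(1/21) = 20*I*sqrt(3)/63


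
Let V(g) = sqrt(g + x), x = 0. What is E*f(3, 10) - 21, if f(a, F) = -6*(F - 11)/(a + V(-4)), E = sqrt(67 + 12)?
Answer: -21 + 6*sqrt(79)*(3 - 2*I)/13 ≈ -8.6933 - 8.2045*I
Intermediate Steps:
V(g) = sqrt(g) (V(g) = sqrt(g + 0) = sqrt(g))
E = sqrt(79) ≈ 8.8882
f(a, F) = -6*(-11 + F)/(a + 2*I) (f(a, F) = -6*(F - 11)/(a + sqrt(-4)) = -6*(-11 + F)/(a + 2*I))
E*f(3, 10) - 21 = sqrt(79)*(6*(11 - 1*10)/(3 + 2*I)) - 21 = sqrt(79)*(6*((3 - 2*I)/13)*(11 - 10)) - 21 = sqrt(79)*(6*((3 - 2*I)/13)*1) - 21 = sqrt(79)*(6*(3 - 2*I)/13) - 21 = 6*sqrt(79)*(3 - 2*I)/13 - 21 = -21 + 6*sqrt(79)*(3 - 2*I)/13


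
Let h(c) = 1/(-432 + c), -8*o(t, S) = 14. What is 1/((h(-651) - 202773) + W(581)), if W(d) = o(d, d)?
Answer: -4332/878420221 ≈ -4.9316e-6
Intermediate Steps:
o(t, S) = -7/4 (o(t, S) = -⅛*14 = -7/4)
W(d) = -7/4
1/((h(-651) - 202773) + W(581)) = 1/((1/(-432 - 651) - 202773) - 7/4) = 1/((1/(-1083) - 202773) - 7/4) = 1/((-1/1083 - 202773) - 7/4) = 1/(-219603160/1083 - 7/4) = 1/(-878420221/4332) = -4332/878420221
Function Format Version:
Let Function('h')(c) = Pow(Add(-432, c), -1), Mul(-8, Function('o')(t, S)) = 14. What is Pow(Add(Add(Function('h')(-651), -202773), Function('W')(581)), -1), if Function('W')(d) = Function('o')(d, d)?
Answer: Rational(-4332, 878420221) ≈ -4.9316e-6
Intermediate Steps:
Function('o')(t, S) = Rational(-7, 4) (Function('o')(t, S) = Mul(Rational(-1, 8), 14) = Rational(-7, 4))
Function('W')(d) = Rational(-7, 4)
Pow(Add(Add(Function('h')(-651), -202773), Function('W')(581)), -1) = Pow(Add(Add(Pow(Add(-432, -651), -1), -202773), Rational(-7, 4)), -1) = Pow(Add(Add(Pow(-1083, -1), -202773), Rational(-7, 4)), -1) = Pow(Add(Add(Rational(-1, 1083), -202773), Rational(-7, 4)), -1) = Pow(Add(Rational(-219603160, 1083), Rational(-7, 4)), -1) = Pow(Rational(-878420221, 4332), -1) = Rational(-4332, 878420221)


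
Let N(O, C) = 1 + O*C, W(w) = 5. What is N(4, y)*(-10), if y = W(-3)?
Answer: -210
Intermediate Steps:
y = 5
N(O, C) = 1 + C*O
N(4, y)*(-10) = (1 + 5*4)*(-10) = (1 + 20)*(-10) = 21*(-10) = -210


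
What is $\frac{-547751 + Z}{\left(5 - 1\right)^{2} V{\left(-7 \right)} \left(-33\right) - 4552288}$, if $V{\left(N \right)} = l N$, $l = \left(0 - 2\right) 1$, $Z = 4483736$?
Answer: $- \frac{787197}{911936} \approx -0.86322$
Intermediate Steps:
$l = -2$ ($l = \left(-2\right) 1 = -2$)
$V{\left(N \right)} = - 2 N$
$\frac{-547751 + Z}{\left(5 - 1\right)^{2} V{\left(-7 \right)} \left(-33\right) - 4552288} = \frac{-547751 + 4483736}{\left(5 - 1\right)^{2} \left(\left(-2\right) \left(-7\right)\right) \left(-33\right) - 4552288} = \frac{3935985}{4^{2} \cdot 14 \left(-33\right) - 4552288} = \frac{3935985}{16 \cdot 14 \left(-33\right) - 4552288} = \frac{3935985}{224 \left(-33\right) - 4552288} = \frac{3935985}{-7392 - 4552288} = \frac{3935985}{-4559680} = 3935985 \left(- \frac{1}{4559680}\right) = - \frac{787197}{911936}$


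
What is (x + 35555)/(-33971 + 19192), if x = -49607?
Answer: 14052/14779 ≈ 0.95081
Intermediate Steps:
(x + 35555)/(-33971 + 19192) = (-49607 + 35555)/(-33971 + 19192) = -14052/(-14779) = -14052*(-1/14779) = 14052/14779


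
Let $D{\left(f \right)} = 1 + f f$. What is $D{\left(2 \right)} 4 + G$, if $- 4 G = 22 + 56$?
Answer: $\frac{1}{2} \approx 0.5$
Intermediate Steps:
$G = - \frac{39}{2}$ ($G = - \frac{22 + 56}{4} = \left(- \frac{1}{4}\right) 78 = - \frac{39}{2} \approx -19.5$)
$D{\left(f \right)} = 1 + f^{2}$
$D{\left(2 \right)} 4 + G = \left(1 + 2^{2}\right) 4 - \frac{39}{2} = \left(1 + 4\right) 4 - \frac{39}{2} = 5 \cdot 4 - \frac{39}{2} = 20 - \frac{39}{2} = \frac{1}{2}$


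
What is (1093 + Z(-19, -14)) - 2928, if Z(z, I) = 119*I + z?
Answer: -3520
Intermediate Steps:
Z(z, I) = z + 119*I
(1093 + Z(-19, -14)) - 2928 = (1093 + (-19 + 119*(-14))) - 2928 = (1093 + (-19 - 1666)) - 2928 = (1093 - 1685) - 2928 = -592 - 2928 = -3520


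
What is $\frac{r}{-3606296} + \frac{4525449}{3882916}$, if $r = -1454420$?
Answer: $\frac{2745937414453}{1750368054892} \approx 1.5688$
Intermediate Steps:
$\frac{r}{-3606296} + \frac{4525449}{3882916} = - \frac{1454420}{-3606296} + \frac{4525449}{3882916} = \left(-1454420\right) \left(- \frac{1}{3606296}\right) + 4525449 \cdot \frac{1}{3882916} = \frac{363605}{901574} + \frac{4525449}{3882916} = \frac{2745937414453}{1750368054892}$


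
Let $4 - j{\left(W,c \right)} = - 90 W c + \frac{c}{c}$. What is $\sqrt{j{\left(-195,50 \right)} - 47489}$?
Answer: $i \sqrt{924986} \approx 961.76 i$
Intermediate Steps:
$j{\left(W,c \right)} = 3 + 90 W c$ ($j{\left(W,c \right)} = 4 - \left(- 90 W c + \frac{c}{c}\right) = 4 - \left(- 90 W c + 1\right) = 4 - \left(1 - 90 W c\right) = 4 + \left(-1 + 90 W c\right) = 3 + 90 W c$)
$\sqrt{j{\left(-195,50 \right)} - 47489} = \sqrt{\left(3 + 90 \left(-195\right) 50\right) - 47489} = \sqrt{\left(3 - 877500\right) - 47489} = \sqrt{-877497 - 47489} = \sqrt{-924986} = i \sqrt{924986}$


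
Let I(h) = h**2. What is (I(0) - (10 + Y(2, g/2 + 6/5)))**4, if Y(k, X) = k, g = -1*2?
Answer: 20736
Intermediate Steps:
g = -2
(I(0) - (10 + Y(2, g/2 + 6/5)))**4 = (0**2 - (10 + 2))**4 = (0 - 1*12)**4 = (0 - 12)**4 = (-12)**4 = 20736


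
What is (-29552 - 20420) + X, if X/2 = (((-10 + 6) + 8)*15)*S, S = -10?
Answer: -51172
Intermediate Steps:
X = -1200 (X = 2*((((-10 + 6) + 8)*15)*(-10)) = 2*(((-4 + 8)*15)*(-10)) = 2*((4*15)*(-10)) = 2*(60*(-10)) = 2*(-600) = -1200)
(-29552 - 20420) + X = (-29552 - 20420) - 1200 = -49972 - 1200 = -51172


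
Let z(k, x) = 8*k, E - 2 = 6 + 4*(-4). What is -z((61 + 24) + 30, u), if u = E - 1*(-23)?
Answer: -920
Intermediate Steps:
E = -8 (E = 2 + (6 + 4*(-4)) = 2 + (6 - 16) = 2 - 10 = -8)
u = 15 (u = -8 - 1*(-23) = -8 + 23 = 15)
-z((61 + 24) + 30, u) = -8*((61 + 24) + 30) = -8*(85 + 30) = -8*115 = -1*920 = -920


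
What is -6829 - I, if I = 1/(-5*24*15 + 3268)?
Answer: -10024973/1468 ≈ -6829.0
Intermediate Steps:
I = 1/1468 (I = 1/(-120*15 + 3268) = 1/(-1800 + 3268) = 1/1468 ≈ 0.00068120)
-6829 - I = -6829 - 1*1/1468 = -6829 - 1/1468 = -10024973/1468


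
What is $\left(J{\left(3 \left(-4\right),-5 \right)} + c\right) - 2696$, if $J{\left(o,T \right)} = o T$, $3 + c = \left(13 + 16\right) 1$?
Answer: $-2610$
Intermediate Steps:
$c = 26$ ($c = -3 + \left(13 + 16\right) 1 = -3 + 29 \cdot 1 = -3 + 29 = 26$)
$J{\left(o,T \right)} = T o$
$\left(J{\left(3 \left(-4\right),-5 \right)} + c\right) - 2696 = \left(- 5 \cdot 3 \left(-4\right) + 26\right) - 2696 = \left(\left(-5\right) \left(-12\right) + 26\right) - 2696 = \left(60 + 26\right) - 2696 = 86 - 2696 = -2610$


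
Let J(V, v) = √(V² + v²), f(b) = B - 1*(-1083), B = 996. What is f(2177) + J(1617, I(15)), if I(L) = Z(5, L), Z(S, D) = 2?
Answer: 2079 + √2614693 ≈ 3696.0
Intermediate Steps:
I(L) = 2
f(b) = 2079 (f(b) = 996 - 1*(-1083) = 996 + 1083 = 2079)
f(2177) + J(1617, I(15)) = 2079 + √(1617² + 2²) = 2079 + √(2614689 + 4) = 2079 + √2614693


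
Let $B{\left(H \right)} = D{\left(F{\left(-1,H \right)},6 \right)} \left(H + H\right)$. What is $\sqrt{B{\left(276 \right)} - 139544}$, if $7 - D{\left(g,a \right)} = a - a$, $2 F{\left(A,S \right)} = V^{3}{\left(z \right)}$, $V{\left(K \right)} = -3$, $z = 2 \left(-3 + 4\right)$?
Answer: $16 i \sqrt{530} \approx 368.35 i$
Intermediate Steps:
$z = 2$ ($z = 2 \cdot 1 = 2$)
$F{\left(A,S \right)} = - \frac{27}{2}$ ($F{\left(A,S \right)} = \frac{\left(-3\right)^{3}}{2} = \frac{1}{2} \left(-27\right) = - \frac{27}{2}$)
$D{\left(g,a \right)} = 7$ ($D{\left(g,a \right)} = 7 - \left(a - a\right) = 7 - 0 = 7 + 0 = 7$)
$B{\left(H \right)} = 14 H$ ($B{\left(H \right)} = 7 \left(H + H\right) = 7 \cdot 2 H = 14 H$)
$\sqrt{B{\left(276 \right)} - 139544} = \sqrt{14 \cdot 276 - 139544} = \sqrt{3864 - 139544} = \sqrt{-135680} = 16 i \sqrt{530}$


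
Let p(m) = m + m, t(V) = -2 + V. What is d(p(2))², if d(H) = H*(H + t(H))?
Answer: 576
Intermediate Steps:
p(m) = 2*m
d(H) = H*(-2 + 2*H) (d(H) = H*(H + (-2 + H)) = H*(-2 + 2*H))
d(p(2))² = (2*(2*2)*(-1 + 2*2))² = (2*4*(-1 + 4))² = (2*4*3)² = 24² = 576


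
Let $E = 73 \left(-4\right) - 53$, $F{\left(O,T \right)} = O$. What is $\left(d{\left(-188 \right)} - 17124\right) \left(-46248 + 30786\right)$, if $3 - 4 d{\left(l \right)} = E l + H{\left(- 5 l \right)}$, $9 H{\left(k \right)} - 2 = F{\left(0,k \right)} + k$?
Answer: $\frac{1031761221}{2} \approx 5.1588 \cdot 10^{8}$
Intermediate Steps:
$E = -345$ ($E = -292 - 53 = -345$)
$H{\left(k \right)} = \frac{2}{9} + \frac{k}{9}$ ($H{\left(k \right)} = \frac{2}{9} + \frac{0 + k}{9} = \frac{2}{9} + \frac{k}{9}$)
$d{\left(l \right)} = \frac{25}{36} + \frac{1555 l}{18}$ ($d{\left(l \right)} = \frac{3}{4} - \frac{- 345 l + \left(\frac{2}{9} + \frac{\left(-5\right) l}{9}\right)}{4} = \frac{3}{4} - \frac{- 345 l - \left(- \frac{2}{9} + \frac{5 l}{9}\right)}{4} = \frac{3}{4} - \frac{\frac{2}{9} - \frac{3110 l}{9}}{4} = \frac{3}{4} + \left(- \frac{1}{18} + \frac{1555 l}{18}\right) = \frac{25}{36} + \frac{1555 l}{18}$)
$\left(d{\left(-188 \right)} - 17124\right) \left(-46248 + 30786\right) = \left(\left(\frac{25}{36} + \frac{1555}{18} \left(-188\right)\right) - 17124\right) \left(-46248 + 30786\right) = \left(\left(\frac{25}{36} - \frac{146170}{9}\right) - 17124\right) \left(-15462\right) = \left(- \frac{194885}{12} - 17124\right) \left(-15462\right) = \left(- \frac{400373}{12}\right) \left(-15462\right) = \frac{1031761221}{2}$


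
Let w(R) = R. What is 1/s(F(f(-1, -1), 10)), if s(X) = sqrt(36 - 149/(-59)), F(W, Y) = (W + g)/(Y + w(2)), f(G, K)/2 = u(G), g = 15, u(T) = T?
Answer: sqrt(134107)/2273 ≈ 0.16111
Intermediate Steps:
f(G, K) = 2*G
F(W, Y) = (15 + W)/(2 + Y) (F(W, Y) = (W + 15)/(Y + 2) = (15 + W)/(2 + Y))
s(X) = sqrt(134107)/59 (s(X) = sqrt(36 - 149*(-1/59)) = sqrt(36 + 149/59) = sqrt(2273/59) = sqrt(134107)/59)
1/s(F(f(-1, -1), 10)) = 1/(sqrt(134107)/59) = sqrt(134107)/2273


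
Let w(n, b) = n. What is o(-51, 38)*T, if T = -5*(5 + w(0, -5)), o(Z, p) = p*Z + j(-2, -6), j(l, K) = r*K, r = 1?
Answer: 48600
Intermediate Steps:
j(l, K) = K (j(l, K) = 1*K = K)
o(Z, p) = -6 + Z*p (o(Z, p) = p*Z - 6 = Z*p - 6 = -6 + Z*p)
T = -25 (T = -5*(5 + 0) = -5*5 = -25)
o(-51, 38)*T = (-6 - 51*38)*(-25) = (-6 - 1938)*(-25) = -1944*(-25) = 48600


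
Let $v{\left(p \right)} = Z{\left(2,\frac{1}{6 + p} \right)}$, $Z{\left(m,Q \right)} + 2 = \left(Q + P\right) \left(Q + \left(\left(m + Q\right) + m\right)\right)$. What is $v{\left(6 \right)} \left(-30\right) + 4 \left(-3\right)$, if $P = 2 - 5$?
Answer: $\frac{4951}{12} \approx 412.58$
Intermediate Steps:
$P = -3$ ($P = 2 - 5 = -3$)
$Z{\left(m,Q \right)} = -2 + \left(-3 + Q\right) \left(2 Q + 2 m\right)$ ($Z{\left(m,Q \right)} = -2 + \left(Q - 3\right) \left(Q + \left(\left(m + Q\right) + m\right)\right) = -2 + \left(-3 + Q\right) \left(Q + \left(\left(Q + m\right) + m\right)\right) = -2 + \left(-3 + Q\right) \left(Q + \left(Q + 2 m\right)\right) = -2 + \left(-3 + Q\right) \left(2 Q + 2 m\right)$)
$v{\left(p \right)} = -14 - \frac{2}{6 + p} + \frac{2}{\left(6 + p\right)^{2}}$ ($v{\left(p \right)} = -2 - \frac{6}{6 + p} - 12 + 2 \left(\frac{1}{6 + p}\right)^{2} + 2 \frac{1}{6 + p} 2 = -2 - \frac{6}{6 + p} - 12 + \frac{2}{\left(6 + p\right)^{2}} + \frac{4}{6 + p} = -14 - \frac{2}{6 + p} + \frac{2}{\left(6 + p\right)^{2}}$)
$v{\left(6 \right)} \left(-30\right) + 4 \left(-3\right) = \frac{2 \left(-257 - 510 - 7 \cdot 6^{2}\right)}{36 + 6^{2} + 12 \cdot 6} \left(-30\right) + 4 \left(-3\right) = \frac{2 \left(-257 - 510 - 252\right)}{36 + 36 + 72} \left(-30\right) - 12 = \frac{2 \left(-257 - 510 - 252\right)}{144} \left(-30\right) - 12 = 2 \cdot \frac{1}{144} \left(-1019\right) \left(-30\right) - 12 = \left(- \frac{1019}{72}\right) \left(-30\right) - 12 = \frac{5095}{12} - 12 = \frac{4951}{12}$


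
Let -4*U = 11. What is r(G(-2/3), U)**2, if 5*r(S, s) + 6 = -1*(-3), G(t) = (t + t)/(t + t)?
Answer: 9/25 ≈ 0.36000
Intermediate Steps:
U = -11/4 (U = -1/4*11 = -11/4 ≈ -2.7500)
G(t) = 1 (G(t) = (2*t)/((2*t)) = (2*t)*(1/(2*t)) = 1)
r(S, s) = -3/5 (r(S, s) = -6/5 + (-1*(-3))/5 = -6/5 + (1/5)*3 = -6/5 + 3/5 = -3/5)
r(G(-2/3), U)**2 = (-3/5)**2 = 9/25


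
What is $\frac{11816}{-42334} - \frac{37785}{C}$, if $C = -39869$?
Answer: $\frac{564249043}{843907123} \approx 0.66862$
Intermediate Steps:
$\frac{11816}{-42334} - \frac{37785}{C} = \frac{11816}{-42334} - \frac{37785}{-39869} = 11816 \left(- \frac{1}{42334}\right) - - \frac{37785}{39869} = - \frac{5908}{21167} + \frac{37785}{39869} = \frac{564249043}{843907123}$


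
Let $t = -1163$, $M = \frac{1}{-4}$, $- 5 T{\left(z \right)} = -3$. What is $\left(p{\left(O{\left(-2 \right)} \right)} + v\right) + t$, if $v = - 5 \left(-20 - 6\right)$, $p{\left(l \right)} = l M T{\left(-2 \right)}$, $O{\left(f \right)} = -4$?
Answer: $- \frac{5162}{5} \approx -1032.4$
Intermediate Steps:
$T{\left(z \right)} = \frac{3}{5}$ ($T{\left(z \right)} = \left(- \frac{1}{5}\right) \left(-3\right) = \frac{3}{5}$)
$M = - \frac{1}{4} \approx -0.25$
$p{\left(l \right)} = - \frac{3 l}{20}$ ($p{\left(l \right)} = l \left(- \frac{1}{4}\right) \frac{3}{5} = - \frac{l}{4} \cdot \frac{3}{5} = - \frac{3 l}{20}$)
$v = 130$ ($v = \left(-5\right) \left(-26\right) = 130$)
$\left(p{\left(O{\left(-2 \right)} \right)} + v\right) + t = \left(\left(- \frac{3}{20}\right) \left(-4\right) + 130\right) - 1163 = \left(\frac{3}{5} + 130\right) - 1163 = \frac{653}{5} - 1163 = - \frac{5162}{5}$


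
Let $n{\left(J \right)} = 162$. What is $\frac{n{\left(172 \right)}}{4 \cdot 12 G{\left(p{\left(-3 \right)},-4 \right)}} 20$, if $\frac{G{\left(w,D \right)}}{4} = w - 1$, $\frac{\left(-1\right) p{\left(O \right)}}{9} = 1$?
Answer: $- \frac{27}{16} \approx -1.6875$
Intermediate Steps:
$p{\left(O \right)} = -9$ ($p{\left(O \right)} = \left(-9\right) 1 = -9$)
$G{\left(w,D \right)} = -4 + 4 w$ ($G{\left(w,D \right)} = 4 \left(w - 1\right) = 4 \left(-1 + w\right) = -4 + 4 w$)
$\frac{n{\left(172 \right)}}{4 \cdot 12 G{\left(p{\left(-3 \right)},-4 \right)}} 20 = \frac{162}{4 \cdot 12 \left(-4 + 4 \left(-9\right)\right)} 20 = \frac{162}{48 \left(-4 - 36\right)} 20 = \frac{162}{48 \left(-40\right)} 20 = \frac{162}{-1920} \cdot 20 = 162 \left(- \frac{1}{1920}\right) 20 = \left(- \frac{27}{320}\right) 20 = - \frac{27}{16}$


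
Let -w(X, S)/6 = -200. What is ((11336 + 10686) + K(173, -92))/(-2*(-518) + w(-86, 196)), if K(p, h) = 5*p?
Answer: 22887/2236 ≈ 10.236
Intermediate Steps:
w(X, S) = 1200 (w(X, S) = -6*(-200) = 1200)
((11336 + 10686) + K(173, -92))/(-2*(-518) + w(-86, 196)) = ((11336 + 10686) + 5*173)/(-2*(-518) + 1200) = (22022 + 865)/(1036 + 1200) = 22887/2236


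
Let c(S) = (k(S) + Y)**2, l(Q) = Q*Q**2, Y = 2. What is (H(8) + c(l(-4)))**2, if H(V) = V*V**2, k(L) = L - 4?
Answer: 23697424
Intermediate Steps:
k(L) = -4 + L
H(V) = V**3
l(Q) = Q**3
c(S) = (-2 + S)**2 (c(S) = ((-4 + S) + 2)**2 = (-2 + S)**2)
(H(8) + c(l(-4)))**2 = (8**3 + (-2 + (-4)**3)**2)**2 = (512 + (-2 - 64)**2)**2 = (512 + (-66)**2)**2 = (512 + 4356)**2 = 4868**2 = 23697424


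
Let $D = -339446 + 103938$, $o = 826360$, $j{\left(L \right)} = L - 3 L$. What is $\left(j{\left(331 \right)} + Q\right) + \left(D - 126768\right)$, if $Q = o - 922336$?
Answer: $-458914$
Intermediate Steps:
$j{\left(L \right)} = - 2 L$
$Q = -95976$ ($Q = 826360 - 922336 = -95976$)
$D = -235508$
$\left(j{\left(331 \right)} + Q\right) + \left(D - 126768\right) = \left(\left(-2\right) 331 - 95976\right) - 362276 = \left(-662 - 95976\right) - 362276 = -96638 - 362276 = -458914$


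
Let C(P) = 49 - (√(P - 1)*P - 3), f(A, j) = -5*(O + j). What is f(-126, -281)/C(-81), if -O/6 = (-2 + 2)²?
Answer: 36530/270353 - 113805*I*√82/540706 ≈ 0.13512 - 1.9059*I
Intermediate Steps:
O = 0 (O = -6*(-2 + 2)² = -6*0² = -6*0 = 0)
f(A, j) = -5*j (f(A, j) = -5*(0 + j) = -5*j)
C(P) = 52 - P*√(-1 + P) (C(P) = 49 - (√(-1 + P)*P - 3) = 49 - (P*√(-1 + P) - 3) = 49 - (-3 + P*√(-1 + P)) = 49 + (3 - P*√(-1 + P)) = 52 - P*√(-1 + P))
f(-126, -281)/C(-81) = (-5*(-281))/(52 - 1*(-81)*√(-1 - 81)) = 1405/(52 - 1*(-81)*√(-82)) = 1405/(52 - 1*(-81)*I*√82) = 1405/(52 + 81*I*√82)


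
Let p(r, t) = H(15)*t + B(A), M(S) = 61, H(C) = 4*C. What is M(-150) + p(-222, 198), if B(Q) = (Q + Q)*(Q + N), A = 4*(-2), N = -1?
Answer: 12085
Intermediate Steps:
A = -8
B(Q) = 2*Q*(-1 + Q) (B(Q) = (Q + Q)*(Q - 1) = (2*Q)*(-1 + Q) = 2*Q*(-1 + Q))
p(r, t) = 144 + 60*t (p(r, t) = (4*15)*t + 2*(-8)*(-1 - 8) = 60*t + 2*(-8)*(-9) = 60*t + 144 = 144 + 60*t)
M(-150) + p(-222, 198) = 61 + (144 + 60*198) = 61 + (144 + 11880) = 61 + 12024 = 12085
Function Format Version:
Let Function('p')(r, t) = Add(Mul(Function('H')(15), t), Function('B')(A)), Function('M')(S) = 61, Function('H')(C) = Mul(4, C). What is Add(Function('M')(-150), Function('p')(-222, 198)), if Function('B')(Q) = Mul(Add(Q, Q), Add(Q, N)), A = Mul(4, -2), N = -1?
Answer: 12085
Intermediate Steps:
A = -8
Function('B')(Q) = Mul(2, Q, Add(-1, Q)) (Function('B')(Q) = Mul(Add(Q, Q), Add(Q, -1)) = Mul(Mul(2, Q), Add(-1, Q)) = Mul(2, Q, Add(-1, Q)))
Function('p')(r, t) = Add(144, Mul(60, t)) (Function('p')(r, t) = Add(Mul(Mul(4, 15), t), Mul(2, -8, Add(-1, -8))) = Add(Mul(60, t), Mul(2, -8, -9)) = Add(Mul(60, t), 144) = Add(144, Mul(60, t)))
Add(Function('M')(-150), Function('p')(-222, 198)) = Add(61, Add(144, Mul(60, 198))) = Add(61, Add(144, 11880)) = Add(61, 12024) = 12085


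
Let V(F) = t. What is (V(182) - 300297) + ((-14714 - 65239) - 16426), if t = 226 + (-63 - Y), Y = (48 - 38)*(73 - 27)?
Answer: -396973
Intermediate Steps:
Y = 460 (Y = 10*46 = 460)
t = -297 (t = 226 + (-63 - 1*460) = 226 + (-63 - 460) = 226 - 523 = -297)
V(F) = -297
(V(182) - 300297) + ((-14714 - 65239) - 16426) = (-297 - 300297) + ((-14714 - 65239) - 16426) = -300594 + (-79953 - 16426) = -300594 - 96379 = -396973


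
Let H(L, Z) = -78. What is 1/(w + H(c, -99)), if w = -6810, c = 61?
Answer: -1/6888 ≈ -0.00014518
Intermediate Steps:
1/(w + H(c, -99)) = 1/(-6810 - 78) = 1/(-6888) = -1/6888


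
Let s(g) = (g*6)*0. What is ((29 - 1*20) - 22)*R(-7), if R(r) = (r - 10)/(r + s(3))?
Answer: -221/7 ≈ -31.571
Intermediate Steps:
s(g) = 0 (s(g) = (6*g)*0 = 0)
R(r) = (-10 + r)/r (R(r) = (r - 10)/(r + 0) = (-10 + r)/r)
((29 - 1*20) - 22)*R(-7) = ((29 - 1*20) - 22)*((-10 - 7)/(-7)) = ((29 - 20) - 22)*(-⅐*(-17)) = (9 - 22)*(17/7) = -13*17/7 = -221/7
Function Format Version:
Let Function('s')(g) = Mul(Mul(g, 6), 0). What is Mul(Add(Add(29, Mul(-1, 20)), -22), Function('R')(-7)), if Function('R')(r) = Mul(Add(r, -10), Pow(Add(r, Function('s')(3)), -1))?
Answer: Rational(-221, 7) ≈ -31.571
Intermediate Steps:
Function('s')(g) = 0 (Function('s')(g) = Mul(Mul(6, g), 0) = 0)
Function('R')(r) = Mul(Pow(r, -1), Add(-10, r)) (Function('R')(r) = Mul(Add(r, -10), Pow(Add(r, 0), -1)) = Mul(Add(-10, r), Pow(r, -1)) = Mul(Pow(r, -1), Add(-10, r)))
Mul(Add(Add(29, Mul(-1, 20)), -22), Function('R')(-7)) = Mul(Add(Add(29, Mul(-1, 20)), -22), Mul(Pow(-7, -1), Add(-10, -7))) = Mul(Add(Add(29, -20), -22), Mul(Rational(-1, 7), -17)) = Mul(Add(9, -22), Rational(17, 7)) = Mul(-13, Rational(17, 7)) = Rational(-221, 7)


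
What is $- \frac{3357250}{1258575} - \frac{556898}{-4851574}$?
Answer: $- \frac{311740978223}{122121394941} \approx -2.5527$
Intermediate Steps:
$- \frac{3357250}{1258575} - \frac{556898}{-4851574} = \left(-3357250\right) \frac{1}{1258575} - - \frac{278449}{2425787} = - \frac{134290}{50343} + \frac{278449}{2425787} = - \frac{311740978223}{122121394941}$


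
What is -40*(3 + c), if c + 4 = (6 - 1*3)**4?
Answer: -3200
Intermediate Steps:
c = 77 (c = -4 + (6 - 1*3)**4 = -4 + (6 - 3)**4 = -4 + 3**4 = -4 + 81 = 77)
-40*(3 + c) = -40*(3 + 77) = -40*80 = -3200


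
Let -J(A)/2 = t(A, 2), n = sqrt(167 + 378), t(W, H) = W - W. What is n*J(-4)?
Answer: 0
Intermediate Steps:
t(W, H) = 0
n = sqrt(545) ≈ 23.345
J(A) = 0 (J(A) = -2*0 = 0)
n*J(-4) = sqrt(545)*0 = 0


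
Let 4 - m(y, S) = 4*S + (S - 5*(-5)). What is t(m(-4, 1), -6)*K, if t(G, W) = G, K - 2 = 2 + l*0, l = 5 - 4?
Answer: -104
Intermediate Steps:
l = 1
m(y, S) = -21 - 5*S (m(y, S) = 4 - (4*S + (S - 5*(-5))) = 4 - (4*S + (S + 25)) = 4 - (4*S + (25 + S)) = 4 - (25 + 5*S) = 4 + (-25 - 5*S) = -21 - 5*S)
K = 4 (K = 2 + (2 + 1*0) = 2 + (2 + 0) = 2 + 2 = 4)
t(m(-4, 1), -6)*K = (-21 - 5*1)*4 = (-21 - 5)*4 = -26*4 = -104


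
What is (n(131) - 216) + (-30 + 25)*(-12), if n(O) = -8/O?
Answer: -20444/131 ≈ -156.06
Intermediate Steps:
(n(131) - 216) + (-30 + 25)*(-12) = (-8/131 - 216) + (-30 + 25)*(-12) = (-8*1/131 - 216) - 5*(-12) = (-8/131 - 216) + 60 = -28304/131 + 60 = -20444/131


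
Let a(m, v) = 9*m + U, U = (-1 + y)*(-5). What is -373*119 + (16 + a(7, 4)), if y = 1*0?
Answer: -44303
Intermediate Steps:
y = 0
U = 5 (U = (-1 + 0)*(-5) = -1*(-5) = 5)
a(m, v) = 5 + 9*m (a(m, v) = 9*m + 5 = 5 + 9*m)
-373*119 + (16 + a(7, 4)) = -373*119 + (16 + (5 + 9*7)) = -44387 + (16 + (5 + 63)) = -44387 + (16 + 68) = -44387 + 84 = -44303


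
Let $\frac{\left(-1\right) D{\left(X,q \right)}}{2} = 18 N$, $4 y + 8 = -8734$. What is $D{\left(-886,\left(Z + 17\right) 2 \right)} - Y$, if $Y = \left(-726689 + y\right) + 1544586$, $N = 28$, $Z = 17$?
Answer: $- \frac{1633439}{2} \approx -8.1672 \cdot 10^{5}$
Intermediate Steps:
$y = - \frac{4371}{2}$ ($y = -2 + \frac{1}{4} \left(-8734\right) = -2 - \frac{4367}{2} = - \frac{4371}{2} \approx -2185.5$)
$Y = \frac{1631423}{2}$ ($Y = \left(-726689 - \frac{4371}{2}\right) + 1544586 = - \frac{1457749}{2} + 1544586 = \frac{1631423}{2} \approx 8.1571 \cdot 10^{5}$)
$D{\left(X,q \right)} = -1008$ ($D{\left(X,q \right)} = - 2 \cdot 18 \cdot 28 = \left(-2\right) 504 = -1008$)
$D{\left(-886,\left(Z + 17\right) 2 \right)} - Y = -1008 - \frac{1631423}{2} = - \frac{1633439}{2}$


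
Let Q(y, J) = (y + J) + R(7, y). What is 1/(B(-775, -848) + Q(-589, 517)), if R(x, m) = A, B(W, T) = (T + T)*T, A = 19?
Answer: 1/1438155 ≈ 6.9534e-7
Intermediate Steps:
B(W, T) = 2*T² (B(W, T) = (2*T)*T = 2*T²)
R(x, m) = 19
Q(y, J) = 19 + J + y (Q(y, J) = (y + J) + 19 = (J + y) + 19 = 19 + J + y)
1/(B(-775, -848) + Q(-589, 517)) = 1/(2*(-848)² + (19 + 517 - 589)) = 1/(2*719104 - 53) = 1/(1438208 - 53) = 1/1438155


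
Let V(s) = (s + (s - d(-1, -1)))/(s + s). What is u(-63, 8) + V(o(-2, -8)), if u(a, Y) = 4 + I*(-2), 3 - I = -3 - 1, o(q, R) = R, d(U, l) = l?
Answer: -145/16 ≈ -9.0625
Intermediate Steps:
I = 7 (I = 3 - (-3 - 1) = 3 - 1*(-4) = 3 + 4 = 7)
u(a, Y) = -10 (u(a, Y) = 4 + 7*(-2) = 4 - 14 = -10)
V(s) = (1 + 2*s)/(2*s) (V(s) = (s + (s - 1*(-1)))/(s + s) = (s + (s + 1))/((2*s)) = (s + (1 + s))*(1/(2*s)) = (1 + 2*s)*(1/(2*s)) = (1 + 2*s)/(2*s))
u(-63, 8) + V(o(-2, -8)) = -10 + (½ - 8)/(-8) = -10 - ⅛*(-15/2) = -10 + 15/16 = -145/16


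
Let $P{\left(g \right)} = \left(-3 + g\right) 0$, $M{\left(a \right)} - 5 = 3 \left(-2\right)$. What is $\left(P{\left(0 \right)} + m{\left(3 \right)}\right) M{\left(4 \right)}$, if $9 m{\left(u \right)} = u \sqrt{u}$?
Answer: $- \frac{\sqrt{3}}{3} \approx -0.57735$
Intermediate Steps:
$M{\left(a \right)} = -1$ ($M{\left(a \right)} = 5 + 3 \left(-2\right) = 5 - 6 = -1$)
$P{\left(g \right)} = 0$
$m{\left(u \right)} = \frac{u^{\frac{3}{2}}}{9}$ ($m{\left(u \right)} = \frac{u \sqrt{u}}{9} = \frac{u^{\frac{3}{2}}}{9}$)
$\left(P{\left(0 \right)} + m{\left(3 \right)}\right) M{\left(4 \right)} = \left(0 + \frac{3^{\frac{3}{2}}}{9}\right) \left(-1\right) = \left(0 + \frac{3 \sqrt{3}}{9}\right) \left(-1\right) = \left(0 + \frac{\sqrt{3}}{3}\right) \left(-1\right) = \frac{\sqrt{3}}{3} \left(-1\right) = - \frac{\sqrt{3}}{3}$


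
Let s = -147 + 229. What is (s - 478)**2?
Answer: 156816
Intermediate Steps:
s = 82
(s - 478)**2 = (82 - 478)**2 = (-396)**2 = 156816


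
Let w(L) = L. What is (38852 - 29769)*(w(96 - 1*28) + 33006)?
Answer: 300411142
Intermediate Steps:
(38852 - 29769)*(w(96 - 1*28) + 33006) = (38852 - 29769)*((96 - 1*28) + 33006) = 9083*((96 - 28) + 33006) = 9083*(68 + 33006) = 9083*33074 = 300411142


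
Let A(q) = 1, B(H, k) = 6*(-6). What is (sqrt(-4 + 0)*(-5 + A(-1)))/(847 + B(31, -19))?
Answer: -8*I/811 ≈ -0.0098644*I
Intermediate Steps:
B(H, k) = -36
(sqrt(-4 + 0)*(-5 + A(-1)))/(847 + B(31, -19)) = (sqrt(-4 + 0)*(-5 + 1))/(847 - 36) = (sqrt(-4)*(-4))/811 = ((2*I)*(-4))*(1/811) = -8*I*(1/811) = -8*I/811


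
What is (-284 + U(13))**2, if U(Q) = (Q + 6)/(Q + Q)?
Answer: 54243225/676 ≈ 80242.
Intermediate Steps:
U(Q) = (6 + Q)/(2*Q) (U(Q) = (6 + Q)/((2*Q)) = (6 + Q)*(1/(2*Q)) = (6 + Q)/(2*Q))
(-284 + U(13))**2 = (-284 + (1/2)*(6 + 13)/13)**2 = (-284 + (1/2)*(1/13)*19)**2 = (-284 + 19/26)**2 = (-7365/26)**2 = 54243225/676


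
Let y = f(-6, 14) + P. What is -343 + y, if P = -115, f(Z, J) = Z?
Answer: -464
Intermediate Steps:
y = -121 (y = -6 - 115 = -121)
-343 + y = -343 - 121 = -464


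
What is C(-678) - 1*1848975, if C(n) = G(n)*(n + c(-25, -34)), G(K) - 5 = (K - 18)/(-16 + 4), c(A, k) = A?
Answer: -1893264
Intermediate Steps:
G(K) = 13/2 - K/12 (G(K) = 5 + (K - 18)/(-16 + 4) = 5 + (-18 + K)/(-12) = 5 + (-18 + K)*(-1/12) = 5 + (3/2 - K/12) = 13/2 - K/12)
C(n) = (-25 + n)*(13/2 - n/12) (C(n) = (13/2 - n/12)*(n - 25) = (13/2 - n/12)*(-25 + n) = (-25 + n)*(13/2 - n/12))
C(-678) - 1*1848975 = -(-78 - 678)*(-25 - 678)/12 - 1*1848975 = -1/12*(-756)*(-703) - 1848975 = -44289 - 1848975 = -1893264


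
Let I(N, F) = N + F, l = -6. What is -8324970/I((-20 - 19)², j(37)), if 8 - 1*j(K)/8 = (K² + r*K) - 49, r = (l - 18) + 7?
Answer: 8324970/3943 ≈ 2111.3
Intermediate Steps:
r = -17 (r = (-6 - 18) + 7 = -24 + 7 = -17)
j(K) = 456 - 8*K² + 136*K (j(K) = 64 - 8*((K² - 17*K) - 49) = 64 - 8*(-49 + K² - 17*K) = 64 + (392 - 8*K² + 136*K) = 456 - 8*K² + 136*K)
I(N, F) = F + N
-8324970/I((-20 - 19)², j(37)) = -8324970/((456 - 8*37² + 136*37) + (-20 - 19)²) = -8324970/((456 - 8*1369 + 5032) + (-39)²) = -8324970/((456 - 10952 + 5032) + 1521) = -8324970/(-5464 + 1521) = -8324970/(-3943) = -8324970*(-1/3943) = 8324970/3943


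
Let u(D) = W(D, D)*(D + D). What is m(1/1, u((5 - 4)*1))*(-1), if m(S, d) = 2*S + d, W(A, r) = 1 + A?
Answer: -6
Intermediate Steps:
u(D) = 2*D*(1 + D) (u(D) = (1 + D)*(D + D) = (1 + D)*(2*D) = 2*D*(1 + D))
m(S, d) = d + 2*S
m(1/1, u((5 - 4)*1))*(-1) = (2*((5 - 4)*1)*(1 + (5 - 4)*1) + 2/1)*(-1) = (2*(1*1)*(1 + 1*1) + 2*1)*(-1) = (2*1*(1 + 1) + 2)*(-1) = (2*1*2 + 2)*(-1) = (4 + 2)*(-1) = 6*(-1) = -6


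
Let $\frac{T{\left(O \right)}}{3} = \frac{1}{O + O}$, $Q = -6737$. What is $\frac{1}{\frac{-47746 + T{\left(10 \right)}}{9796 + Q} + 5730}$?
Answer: $\frac{61180}{349606483} \approx 0.000175$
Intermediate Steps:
$T{\left(O \right)} = \frac{3}{2 O}$ ($T{\left(O \right)} = \frac{3}{O + O} = \frac{3}{2 O}$)
$\frac{1}{\frac{-47746 + T{\left(10 \right)}}{9796 + Q} + 5730} = \frac{1}{\frac{-47746 + \frac{3}{2 \cdot 10}}{9796 - 6737} + 5730} = \frac{1}{\frac{-47746 + \frac{3}{2} \cdot \frac{1}{10}}{3059} + 5730} = \frac{1}{\left(-47746 + \frac{3}{20}\right) \frac{1}{3059} + 5730} = \frac{1}{\left(- \frac{954917}{20}\right) \frac{1}{3059} + 5730} = \frac{1}{- \frac{954917}{61180} + 5730} = \frac{1}{\frac{349606483}{61180}} = \frac{61180}{349606483}$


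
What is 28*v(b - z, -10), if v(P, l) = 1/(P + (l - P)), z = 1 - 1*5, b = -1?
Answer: -14/5 ≈ -2.8000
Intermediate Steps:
z = -4 (z = 1 - 5 = -4)
v(P, l) = 1/l
28*v(b - z, -10) = 28/(-10) = 28*(-⅒) = -14/5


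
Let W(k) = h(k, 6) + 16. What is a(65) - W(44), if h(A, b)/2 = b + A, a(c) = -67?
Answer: -183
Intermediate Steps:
h(A, b) = 2*A + 2*b (h(A, b) = 2*(b + A) = 2*(A + b) = 2*A + 2*b)
W(k) = 28 + 2*k (W(k) = (2*k + 2*6) + 16 = (2*k + 12) + 16 = (12 + 2*k) + 16 = 28 + 2*k)
a(65) - W(44) = -67 - (28 + 2*44) = -67 - (28 + 88) = -67 - 1*116 = -67 - 116 = -183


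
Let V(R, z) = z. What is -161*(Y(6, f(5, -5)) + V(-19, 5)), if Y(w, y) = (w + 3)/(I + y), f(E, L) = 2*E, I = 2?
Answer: -3703/4 ≈ -925.75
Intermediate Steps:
Y(w, y) = (3 + w)/(2 + y) (Y(w, y) = (w + 3)/(2 + y) = (3 + w)/(2 + y))
-161*(Y(6, f(5, -5)) + V(-19, 5)) = -161*((3 + 6)/(2 + 2*5) + 5) = -161*(9/(2 + 10) + 5) = -161*(9/12 + 5) = -161*((1/12)*9 + 5) = -161*(3/4 + 5) = -161*23/4 = -3703/4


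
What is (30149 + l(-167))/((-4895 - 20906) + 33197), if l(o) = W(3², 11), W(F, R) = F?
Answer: 15079/3698 ≈ 4.0776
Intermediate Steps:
l(o) = 9 (l(o) = 3² = 9)
(30149 + l(-167))/((-4895 - 20906) + 33197) = (30149 + 9)/((-4895 - 20906) + 33197) = 30158/(-25801 + 33197) = 30158/7396 = 30158*(1/7396) = 15079/3698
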